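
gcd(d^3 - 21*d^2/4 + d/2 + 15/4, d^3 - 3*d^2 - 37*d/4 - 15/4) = d - 5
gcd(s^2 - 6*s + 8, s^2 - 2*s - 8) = s - 4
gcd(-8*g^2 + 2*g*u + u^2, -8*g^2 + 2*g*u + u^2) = -8*g^2 + 2*g*u + u^2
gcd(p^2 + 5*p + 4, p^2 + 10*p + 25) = 1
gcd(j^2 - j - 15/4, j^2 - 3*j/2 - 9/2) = j + 3/2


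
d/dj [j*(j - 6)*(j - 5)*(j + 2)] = 4*j^3 - 27*j^2 + 16*j + 60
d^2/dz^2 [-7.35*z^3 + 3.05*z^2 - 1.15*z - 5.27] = 6.1 - 44.1*z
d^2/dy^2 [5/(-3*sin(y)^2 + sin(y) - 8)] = 5*(36*sin(y)^4 - 9*sin(y)^3 - 149*sin(y)^2 + 26*sin(y) + 46)/(3*sin(y)^2 - sin(y) + 8)^3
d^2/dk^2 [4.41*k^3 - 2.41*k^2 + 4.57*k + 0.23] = 26.46*k - 4.82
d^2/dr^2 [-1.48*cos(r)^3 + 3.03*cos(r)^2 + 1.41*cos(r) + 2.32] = -0.300000000000001*cos(r) - 6.06*cos(2*r) + 3.33*cos(3*r)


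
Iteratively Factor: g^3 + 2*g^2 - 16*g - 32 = (g - 4)*(g^2 + 6*g + 8) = (g - 4)*(g + 2)*(g + 4)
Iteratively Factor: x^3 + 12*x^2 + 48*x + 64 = (x + 4)*(x^2 + 8*x + 16) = (x + 4)^2*(x + 4)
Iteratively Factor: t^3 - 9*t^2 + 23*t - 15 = (t - 3)*(t^2 - 6*t + 5) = (t - 3)*(t - 1)*(t - 5)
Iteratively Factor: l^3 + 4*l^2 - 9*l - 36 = (l - 3)*(l^2 + 7*l + 12) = (l - 3)*(l + 3)*(l + 4)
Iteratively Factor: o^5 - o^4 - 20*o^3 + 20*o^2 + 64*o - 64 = (o + 2)*(o^4 - 3*o^3 - 14*o^2 + 48*o - 32) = (o - 4)*(o + 2)*(o^3 + o^2 - 10*o + 8) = (o - 4)*(o - 2)*(o + 2)*(o^2 + 3*o - 4) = (o - 4)*(o - 2)*(o + 2)*(o + 4)*(o - 1)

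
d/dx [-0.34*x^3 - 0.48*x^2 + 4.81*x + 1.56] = -1.02*x^2 - 0.96*x + 4.81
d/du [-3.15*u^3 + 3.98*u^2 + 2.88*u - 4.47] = -9.45*u^2 + 7.96*u + 2.88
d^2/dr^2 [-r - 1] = 0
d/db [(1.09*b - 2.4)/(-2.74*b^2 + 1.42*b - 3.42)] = (2.9866*b^2 - 13.152*b - 0.3198)/(7.5076*b^4 - 7.7816*b^3 + 20.758*b^2 - 9.7128*b + 11.6964)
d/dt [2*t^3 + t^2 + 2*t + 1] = 6*t^2 + 2*t + 2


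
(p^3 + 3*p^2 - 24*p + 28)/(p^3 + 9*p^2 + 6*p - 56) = (p - 2)/(p + 4)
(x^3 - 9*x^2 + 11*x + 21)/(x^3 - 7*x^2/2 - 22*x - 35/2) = 2*(x - 3)/(2*x + 5)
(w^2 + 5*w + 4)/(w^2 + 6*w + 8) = (w + 1)/(w + 2)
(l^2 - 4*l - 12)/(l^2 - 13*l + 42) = (l + 2)/(l - 7)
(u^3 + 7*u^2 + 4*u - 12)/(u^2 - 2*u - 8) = (u^2 + 5*u - 6)/(u - 4)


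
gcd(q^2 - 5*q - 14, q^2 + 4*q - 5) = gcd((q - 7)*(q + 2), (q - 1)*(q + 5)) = 1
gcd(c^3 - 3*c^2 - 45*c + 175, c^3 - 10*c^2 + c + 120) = c - 5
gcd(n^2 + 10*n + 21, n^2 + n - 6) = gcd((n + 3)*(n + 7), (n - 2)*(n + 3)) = n + 3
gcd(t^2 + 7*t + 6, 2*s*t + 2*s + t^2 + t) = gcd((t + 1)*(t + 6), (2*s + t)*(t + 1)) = t + 1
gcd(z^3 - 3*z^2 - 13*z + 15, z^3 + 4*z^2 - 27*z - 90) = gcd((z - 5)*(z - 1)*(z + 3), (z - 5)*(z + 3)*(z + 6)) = z^2 - 2*z - 15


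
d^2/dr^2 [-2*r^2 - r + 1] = -4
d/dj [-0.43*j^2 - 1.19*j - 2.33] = -0.86*j - 1.19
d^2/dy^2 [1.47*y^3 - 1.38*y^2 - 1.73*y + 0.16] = 8.82*y - 2.76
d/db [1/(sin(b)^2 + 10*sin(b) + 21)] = -2*(sin(b) + 5)*cos(b)/(sin(b)^2 + 10*sin(b) + 21)^2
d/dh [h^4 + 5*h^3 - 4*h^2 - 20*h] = 4*h^3 + 15*h^2 - 8*h - 20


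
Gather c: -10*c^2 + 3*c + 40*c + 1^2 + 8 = -10*c^2 + 43*c + 9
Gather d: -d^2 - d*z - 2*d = -d^2 + d*(-z - 2)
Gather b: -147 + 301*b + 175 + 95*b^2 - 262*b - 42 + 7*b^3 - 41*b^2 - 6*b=7*b^3 + 54*b^2 + 33*b - 14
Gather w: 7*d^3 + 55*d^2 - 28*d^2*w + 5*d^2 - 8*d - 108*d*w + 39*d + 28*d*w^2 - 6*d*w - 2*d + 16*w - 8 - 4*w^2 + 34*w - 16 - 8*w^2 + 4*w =7*d^3 + 60*d^2 + 29*d + w^2*(28*d - 12) + w*(-28*d^2 - 114*d + 54) - 24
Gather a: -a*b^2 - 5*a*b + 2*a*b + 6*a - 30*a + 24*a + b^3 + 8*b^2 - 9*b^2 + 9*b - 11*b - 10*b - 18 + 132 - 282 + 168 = a*(-b^2 - 3*b) + b^3 - b^2 - 12*b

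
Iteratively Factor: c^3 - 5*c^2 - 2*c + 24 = (c + 2)*(c^2 - 7*c + 12) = (c - 3)*(c + 2)*(c - 4)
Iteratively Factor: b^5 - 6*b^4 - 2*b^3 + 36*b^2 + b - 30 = (b - 5)*(b^4 - b^3 - 7*b^2 + b + 6) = (b - 5)*(b + 2)*(b^3 - 3*b^2 - b + 3) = (b - 5)*(b - 1)*(b + 2)*(b^2 - 2*b - 3) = (b - 5)*(b - 1)*(b + 1)*(b + 2)*(b - 3)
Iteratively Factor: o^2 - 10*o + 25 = (o - 5)*(o - 5)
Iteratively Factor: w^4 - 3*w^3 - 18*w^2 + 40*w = (w + 4)*(w^3 - 7*w^2 + 10*w) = w*(w + 4)*(w^2 - 7*w + 10) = w*(w - 5)*(w + 4)*(w - 2)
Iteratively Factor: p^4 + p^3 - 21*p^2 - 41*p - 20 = (p + 4)*(p^3 - 3*p^2 - 9*p - 5) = (p + 1)*(p + 4)*(p^2 - 4*p - 5) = (p - 5)*(p + 1)*(p + 4)*(p + 1)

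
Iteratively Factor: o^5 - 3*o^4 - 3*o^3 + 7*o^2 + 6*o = (o + 1)*(o^4 - 4*o^3 + o^2 + 6*o) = (o + 1)^2*(o^3 - 5*o^2 + 6*o) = (o - 2)*(o + 1)^2*(o^2 - 3*o) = (o - 3)*(o - 2)*(o + 1)^2*(o)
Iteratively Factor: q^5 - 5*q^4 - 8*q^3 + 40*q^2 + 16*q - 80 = (q - 5)*(q^4 - 8*q^2 + 16) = (q - 5)*(q + 2)*(q^3 - 2*q^2 - 4*q + 8) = (q - 5)*(q + 2)^2*(q^2 - 4*q + 4) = (q - 5)*(q - 2)*(q + 2)^2*(q - 2)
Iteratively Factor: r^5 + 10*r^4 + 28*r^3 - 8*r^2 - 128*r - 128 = (r + 4)*(r^4 + 6*r^3 + 4*r^2 - 24*r - 32) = (r + 2)*(r + 4)*(r^3 + 4*r^2 - 4*r - 16) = (r + 2)*(r + 4)^2*(r^2 - 4) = (r + 2)^2*(r + 4)^2*(r - 2)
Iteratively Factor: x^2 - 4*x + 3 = (x - 1)*(x - 3)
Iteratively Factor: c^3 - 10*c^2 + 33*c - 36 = (c - 3)*(c^2 - 7*c + 12) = (c - 4)*(c - 3)*(c - 3)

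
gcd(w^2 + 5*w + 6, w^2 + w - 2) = w + 2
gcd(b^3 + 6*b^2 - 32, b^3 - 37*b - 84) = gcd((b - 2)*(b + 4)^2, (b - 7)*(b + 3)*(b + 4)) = b + 4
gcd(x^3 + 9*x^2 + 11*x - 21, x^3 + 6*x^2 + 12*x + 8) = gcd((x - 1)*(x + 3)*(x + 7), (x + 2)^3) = 1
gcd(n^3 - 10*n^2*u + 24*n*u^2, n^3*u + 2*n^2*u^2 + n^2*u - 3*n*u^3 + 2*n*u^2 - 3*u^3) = 1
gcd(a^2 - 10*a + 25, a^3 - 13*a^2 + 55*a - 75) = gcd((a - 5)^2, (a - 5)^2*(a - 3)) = a^2 - 10*a + 25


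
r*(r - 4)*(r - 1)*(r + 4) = r^4 - r^3 - 16*r^2 + 16*r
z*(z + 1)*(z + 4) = z^3 + 5*z^2 + 4*z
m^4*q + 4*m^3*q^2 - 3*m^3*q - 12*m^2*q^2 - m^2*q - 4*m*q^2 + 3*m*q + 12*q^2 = (m - 3)*(m - 1)*(m + 4*q)*(m*q + q)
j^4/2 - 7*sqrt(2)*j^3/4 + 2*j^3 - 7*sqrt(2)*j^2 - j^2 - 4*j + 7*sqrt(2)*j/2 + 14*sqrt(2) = (j/2 + sqrt(2)/2)*(j + 4)*(j - 7*sqrt(2)/2)*(j - sqrt(2))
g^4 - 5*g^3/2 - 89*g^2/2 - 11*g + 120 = (g - 8)*(g - 3/2)*(g + 2)*(g + 5)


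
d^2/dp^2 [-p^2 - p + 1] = -2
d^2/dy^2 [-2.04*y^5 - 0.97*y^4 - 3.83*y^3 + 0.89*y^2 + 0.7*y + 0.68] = -40.8*y^3 - 11.64*y^2 - 22.98*y + 1.78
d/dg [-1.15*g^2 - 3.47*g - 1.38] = -2.3*g - 3.47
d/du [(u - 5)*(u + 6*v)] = 2*u + 6*v - 5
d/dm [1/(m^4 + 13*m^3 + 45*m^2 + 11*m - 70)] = (-4*m^3 - 39*m^2 - 90*m - 11)/(m^4 + 13*m^3 + 45*m^2 + 11*m - 70)^2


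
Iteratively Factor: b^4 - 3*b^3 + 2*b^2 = (b - 1)*(b^3 - 2*b^2) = (b - 2)*(b - 1)*(b^2) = b*(b - 2)*(b - 1)*(b)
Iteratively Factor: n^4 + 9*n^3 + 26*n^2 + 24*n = (n)*(n^3 + 9*n^2 + 26*n + 24) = n*(n + 4)*(n^2 + 5*n + 6) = n*(n + 3)*(n + 4)*(n + 2)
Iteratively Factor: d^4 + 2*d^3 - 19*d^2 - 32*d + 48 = (d - 4)*(d^3 + 6*d^2 + 5*d - 12) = (d - 4)*(d - 1)*(d^2 + 7*d + 12) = (d - 4)*(d - 1)*(d + 4)*(d + 3)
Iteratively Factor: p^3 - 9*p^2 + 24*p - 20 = (p - 5)*(p^2 - 4*p + 4) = (p - 5)*(p - 2)*(p - 2)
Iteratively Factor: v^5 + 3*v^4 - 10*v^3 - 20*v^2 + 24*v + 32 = (v - 2)*(v^4 + 5*v^3 - 20*v - 16) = (v - 2)*(v + 1)*(v^3 + 4*v^2 - 4*v - 16) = (v - 2)*(v + 1)*(v + 2)*(v^2 + 2*v - 8) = (v - 2)^2*(v + 1)*(v + 2)*(v + 4)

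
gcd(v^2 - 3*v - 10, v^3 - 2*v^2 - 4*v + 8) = v + 2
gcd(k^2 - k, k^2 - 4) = 1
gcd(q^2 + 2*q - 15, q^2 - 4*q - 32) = 1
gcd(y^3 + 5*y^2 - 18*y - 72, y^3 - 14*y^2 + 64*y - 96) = y - 4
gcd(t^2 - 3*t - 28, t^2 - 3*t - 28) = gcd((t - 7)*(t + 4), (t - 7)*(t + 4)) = t^2 - 3*t - 28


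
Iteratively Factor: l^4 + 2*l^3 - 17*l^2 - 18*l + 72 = (l - 2)*(l^3 + 4*l^2 - 9*l - 36) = (l - 2)*(l + 3)*(l^2 + l - 12) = (l - 3)*(l - 2)*(l + 3)*(l + 4)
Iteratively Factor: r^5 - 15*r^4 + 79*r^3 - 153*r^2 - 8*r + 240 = (r - 4)*(r^4 - 11*r^3 + 35*r^2 - 13*r - 60) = (r - 5)*(r - 4)*(r^3 - 6*r^2 + 5*r + 12) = (r - 5)*(r - 4)*(r + 1)*(r^2 - 7*r + 12) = (r - 5)*(r - 4)*(r - 3)*(r + 1)*(r - 4)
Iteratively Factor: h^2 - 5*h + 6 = (h - 3)*(h - 2)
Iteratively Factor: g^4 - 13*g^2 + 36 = (g - 2)*(g^3 + 2*g^2 - 9*g - 18) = (g - 2)*(g + 3)*(g^2 - g - 6) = (g - 2)*(g + 2)*(g + 3)*(g - 3)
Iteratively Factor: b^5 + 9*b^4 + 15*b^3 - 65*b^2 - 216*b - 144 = (b + 4)*(b^4 + 5*b^3 - 5*b^2 - 45*b - 36) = (b - 3)*(b + 4)*(b^3 + 8*b^2 + 19*b + 12) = (b - 3)*(b + 4)^2*(b^2 + 4*b + 3) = (b - 3)*(b + 3)*(b + 4)^2*(b + 1)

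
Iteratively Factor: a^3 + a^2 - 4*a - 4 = (a + 1)*(a^2 - 4) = (a + 1)*(a + 2)*(a - 2)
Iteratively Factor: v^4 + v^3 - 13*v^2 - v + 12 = (v + 4)*(v^3 - 3*v^2 - v + 3) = (v - 3)*(v + 4)*(v^2 - 1) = (v - 3)*(v - 1)*(v + 4)*(v + 1)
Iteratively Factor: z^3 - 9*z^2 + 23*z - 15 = (z - 3)*(z^2 - 6*z + 5) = (z - 5)*(z - 3)*(z - 1)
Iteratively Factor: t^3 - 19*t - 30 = (t + 3)*(t^2 - 3*t - 10) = (t - 5)*(t + 3)*(t + 2)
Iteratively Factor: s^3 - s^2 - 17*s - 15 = (s - 5)*(s^2 + 4*s + 3) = (s - 5)*(s + 3)*(s + 1)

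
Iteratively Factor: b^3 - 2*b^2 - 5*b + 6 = (b + 2)*(b^2 - 4*b + 3) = (b - 1)*(b + 2)*(b - 3)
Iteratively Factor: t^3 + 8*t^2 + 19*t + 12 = (t + 4)*(t^2 + 4*t + 3) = (t + 1)*(t + 4)*(t + 3)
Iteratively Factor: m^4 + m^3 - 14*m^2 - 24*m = (m)*(m^3 + m^2 - 14*m - 24) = m*(m - 4)*(m^2 + 5*m + 6) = m*(m - 4)*(m + 3)*(m + 2)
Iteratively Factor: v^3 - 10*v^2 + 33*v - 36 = (v - 3)*(v^2 - 7*v + 12) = (v - 3)^2*(v - 4)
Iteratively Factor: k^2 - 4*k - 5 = (k - 5)*(k + 1)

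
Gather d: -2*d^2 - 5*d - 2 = -2*d^2 - 5*d - 2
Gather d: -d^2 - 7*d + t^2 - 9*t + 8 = -d^2 - 7*d + t^2 - 9*t + 8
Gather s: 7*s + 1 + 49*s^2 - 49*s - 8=49*s^2 - 42*s - 7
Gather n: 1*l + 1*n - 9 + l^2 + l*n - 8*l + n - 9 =l^2 - 7*l + n*(l + 2) - 18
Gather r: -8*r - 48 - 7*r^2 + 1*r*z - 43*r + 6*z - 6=-7*r^2 + r*(z - 51) + 6*z - 54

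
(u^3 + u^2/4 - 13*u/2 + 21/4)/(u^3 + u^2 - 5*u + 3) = (u - 7/4)/(u - 1)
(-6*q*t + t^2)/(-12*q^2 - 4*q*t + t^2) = t/(2*q + t)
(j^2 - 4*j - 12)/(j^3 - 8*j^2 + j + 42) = (j - 6)/(j^2 - 10*j + 21)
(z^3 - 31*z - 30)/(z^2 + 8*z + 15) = (z^2 - 5*z - 6)/(z + 3)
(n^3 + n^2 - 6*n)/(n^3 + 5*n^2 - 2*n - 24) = n/(n + 4)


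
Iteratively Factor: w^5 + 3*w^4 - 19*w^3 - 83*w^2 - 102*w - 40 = (w + 4)*(w^4 - w^3 - 15*w^2 - 23*w - 10) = (w - 5)*(w + 4)*(w^3 + 4*w^2 + 5*w + 2) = (w - 5)*(w + 1)*(w + 4)*(w^2 + 3*w + 2) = (w - 5)*(w + 1)^2*(w + 4)*(w + 2)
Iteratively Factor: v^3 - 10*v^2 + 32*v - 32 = (v - 2)*(v^2 - 8*v + 16) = (v - 4)*(v - 2)*(v - 4)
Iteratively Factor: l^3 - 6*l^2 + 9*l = (l - 3)*(l^2 - 3*l) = l*(l - 3)*(l - 3)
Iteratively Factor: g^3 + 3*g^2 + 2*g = (g)*(g^2 + 3*g + 2) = g*(g + 2)*(g + 1)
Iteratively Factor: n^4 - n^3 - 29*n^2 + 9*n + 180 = (n - 3)*(n^3 + 2*n^2 - 23*n - 60) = (n - 5)*(n - 3)*(n^2 + 7*n + 12) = (n - 5)*(n - 3)*(n + 4)*(n + 3)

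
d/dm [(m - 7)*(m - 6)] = 2*m - 13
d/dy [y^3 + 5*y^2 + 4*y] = 3*y^2 + 10*y + 4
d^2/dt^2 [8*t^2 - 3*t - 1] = 16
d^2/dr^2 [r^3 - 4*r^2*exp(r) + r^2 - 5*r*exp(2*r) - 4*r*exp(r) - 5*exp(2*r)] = -4*r^2*exp(r) - 20*r*exp(2*r) - 20*r*exp(r) + 6*r - 40*exp(2*r) - 16*exp(r) + 2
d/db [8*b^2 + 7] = 16*b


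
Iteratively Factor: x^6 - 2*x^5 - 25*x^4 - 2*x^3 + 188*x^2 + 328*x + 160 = (x + 1)*(x^5 - 3*x^4 - 22*x^3 + 20*x^2 + 168*x + 160) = (x + 1)*(x + 2)*(x^4 - 5*x^3 - 12*x^2 + 44*x + 80) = (x - 4)*(x + 1)*(x + 2)*(x^3 - x^2 - 16*x - 20) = (x - 4)*(x + 1)*(x + 2)^2*(x^2 - 3*x - 10) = (x - 4)*(x + 1)*(x + 2)^3*(x - 5)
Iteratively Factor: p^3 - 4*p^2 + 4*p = (p)*(p^2 - 4*p + 4) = p*(p - 2)*(p - 2)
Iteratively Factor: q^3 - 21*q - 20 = (q + 4)*(q^2 - 4*q - 5) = (q - 5)*(q + 4)*(q + 1)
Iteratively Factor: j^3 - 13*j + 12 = (j + 4)*(j^2 - 4*j + 3) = (j - 3)*(j + 4)*(j - 1)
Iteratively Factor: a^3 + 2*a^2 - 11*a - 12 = (a + 4)*(a^2 - 2*a - 3) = (a - 3)*(a + 4)*(a + 1)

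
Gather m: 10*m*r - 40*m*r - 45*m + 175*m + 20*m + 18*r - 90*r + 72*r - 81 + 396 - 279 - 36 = m*(150 - 30*r)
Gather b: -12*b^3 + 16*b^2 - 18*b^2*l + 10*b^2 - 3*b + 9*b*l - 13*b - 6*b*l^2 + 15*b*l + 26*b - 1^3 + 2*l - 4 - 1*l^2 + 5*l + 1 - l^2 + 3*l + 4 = -12*b^3 + b^2*(26 - 18*l) + b*(-6*l^2 + 24*l + 10) - 2*l^2 + 10*l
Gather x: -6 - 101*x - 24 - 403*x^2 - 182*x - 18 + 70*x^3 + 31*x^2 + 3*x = 70*x^3 - 372*x^2 - 280*x - 48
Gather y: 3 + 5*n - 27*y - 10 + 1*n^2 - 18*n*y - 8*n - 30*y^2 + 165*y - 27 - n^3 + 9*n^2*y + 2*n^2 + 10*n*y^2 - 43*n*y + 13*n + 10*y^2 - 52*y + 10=-n^3 + 3*n^2 + 10*n + y^2*(10*n - 20) + y*(9*n^2 - 61*n + 86) - 24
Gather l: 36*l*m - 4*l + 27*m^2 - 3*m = l*(36*m - 4) + 27*m^2 - 3*m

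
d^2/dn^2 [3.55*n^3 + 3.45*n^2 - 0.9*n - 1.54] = 21.3*n + 6.9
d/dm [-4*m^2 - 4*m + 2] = -8*m - 4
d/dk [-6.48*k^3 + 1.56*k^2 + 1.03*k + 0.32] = -19.44*k^2 + 3.12*k + 1.03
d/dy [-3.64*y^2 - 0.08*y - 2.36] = -7.28*y - 0.08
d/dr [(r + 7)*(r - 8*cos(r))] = r + (r + 7)*(8*sin(r) + 1) - 8*cos(r)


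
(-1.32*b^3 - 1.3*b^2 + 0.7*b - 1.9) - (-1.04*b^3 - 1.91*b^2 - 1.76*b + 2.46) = -0.28*b^3 + 0.61*b^2 + 2.46*b - 4.36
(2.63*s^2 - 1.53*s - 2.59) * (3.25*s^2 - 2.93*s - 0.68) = 8.5475*s^4 - 12.6784*s^3 - 5.723*s^2 + 8.6291*s + 1.7612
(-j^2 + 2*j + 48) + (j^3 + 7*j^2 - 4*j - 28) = j^3 + 6*j^2 - 2*j + 20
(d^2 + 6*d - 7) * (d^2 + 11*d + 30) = d^4 + 17*d^3 + 89*d^2 + 103*d - 210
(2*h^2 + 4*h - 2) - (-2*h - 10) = 2*h^2 + 6*h + 8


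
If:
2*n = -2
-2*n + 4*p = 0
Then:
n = -1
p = -1/2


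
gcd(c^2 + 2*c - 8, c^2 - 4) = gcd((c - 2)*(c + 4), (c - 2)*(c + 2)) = c - 2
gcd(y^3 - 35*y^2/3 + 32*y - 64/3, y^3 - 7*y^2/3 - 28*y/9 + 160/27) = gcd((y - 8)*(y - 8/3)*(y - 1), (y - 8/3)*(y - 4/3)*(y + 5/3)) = y - 8/3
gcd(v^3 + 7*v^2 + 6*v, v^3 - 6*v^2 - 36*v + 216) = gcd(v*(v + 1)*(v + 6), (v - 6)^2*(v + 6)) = v + 6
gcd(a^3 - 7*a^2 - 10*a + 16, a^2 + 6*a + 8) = a + 2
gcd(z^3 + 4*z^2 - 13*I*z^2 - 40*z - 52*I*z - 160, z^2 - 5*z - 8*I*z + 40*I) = z - 8*I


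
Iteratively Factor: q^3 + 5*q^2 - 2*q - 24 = (q + 4)*(q^2 + q - 6) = (q + 3)*(q + 4)*(q - 2)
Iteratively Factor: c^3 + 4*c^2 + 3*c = (c)*(c^2 + 4*c + 3) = c*(c + 3)*(c + 1)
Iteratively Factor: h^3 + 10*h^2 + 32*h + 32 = (h + 4)*(h^2 + 6*h + 8) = (h + 2)*(h + 4)*(h + 4)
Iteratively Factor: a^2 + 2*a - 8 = (a - 2)*(a + 4)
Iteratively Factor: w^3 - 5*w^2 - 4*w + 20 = (w - 5)*(w^2 - 4) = (w - 5)*(w - 2)*(w + 2)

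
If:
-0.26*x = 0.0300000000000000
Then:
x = -0.12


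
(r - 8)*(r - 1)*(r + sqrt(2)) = r^3 - 9*r^2 + sqrt(2)*r^2 - 9*sqrt(2)*r + 8*r + 8*sqrt(2)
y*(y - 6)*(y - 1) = y^3 - 7*y^2 + 6*y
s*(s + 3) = s^2 + 3*s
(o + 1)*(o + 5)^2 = o^3 + 11*o^2 + 35*o + 25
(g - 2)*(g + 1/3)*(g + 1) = g^3 - 2*g^2/3 - 7*g/3 - 2/3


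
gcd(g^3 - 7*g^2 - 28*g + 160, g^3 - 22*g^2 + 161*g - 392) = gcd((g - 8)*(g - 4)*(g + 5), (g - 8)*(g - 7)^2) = g - 8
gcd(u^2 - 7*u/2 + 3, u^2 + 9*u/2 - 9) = u - 3/2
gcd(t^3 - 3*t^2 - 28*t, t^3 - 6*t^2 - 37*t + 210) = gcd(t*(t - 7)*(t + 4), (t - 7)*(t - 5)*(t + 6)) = t - 7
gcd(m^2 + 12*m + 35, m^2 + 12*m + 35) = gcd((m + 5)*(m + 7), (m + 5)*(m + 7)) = m^2 + 12*m + 35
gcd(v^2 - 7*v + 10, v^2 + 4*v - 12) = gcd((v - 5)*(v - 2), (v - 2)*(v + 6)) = v - 2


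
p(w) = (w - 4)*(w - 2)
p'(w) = 2*w - 6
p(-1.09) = 15.73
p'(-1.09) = -8.18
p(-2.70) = 31.49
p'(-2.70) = -11.40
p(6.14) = 8.86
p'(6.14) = 6.28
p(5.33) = 4.43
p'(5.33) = 4.66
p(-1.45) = 18.80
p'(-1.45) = -8.90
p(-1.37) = 18.10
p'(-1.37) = -8.74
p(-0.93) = 14.44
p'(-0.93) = -7.86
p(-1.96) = 23.60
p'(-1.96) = -9.92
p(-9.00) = 143.00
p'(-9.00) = -24.00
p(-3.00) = 35.00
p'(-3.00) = -12.00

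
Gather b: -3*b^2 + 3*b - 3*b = -3*b^2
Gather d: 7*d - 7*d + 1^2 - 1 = 0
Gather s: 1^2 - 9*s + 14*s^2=14*s^2 - 9*s + 1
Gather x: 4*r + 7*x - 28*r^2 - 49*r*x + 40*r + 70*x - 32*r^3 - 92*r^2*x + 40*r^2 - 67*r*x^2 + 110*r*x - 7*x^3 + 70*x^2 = -32*r^3 + 12*r^2 + 44*r - 7*x^3 + x^2*(70 - 67*r) + x*(-92*r^2 + 61*r + 77)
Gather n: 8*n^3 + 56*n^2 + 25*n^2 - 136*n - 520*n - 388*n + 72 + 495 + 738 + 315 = 8*n^3 + 81*n^2 - 1044*n + 1620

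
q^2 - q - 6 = (q - 3)*(q + 2)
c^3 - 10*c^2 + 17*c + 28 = (c - 7)*(c - 4)*(c + 1)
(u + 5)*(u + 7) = u^2 + 12*u + 35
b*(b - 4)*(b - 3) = b^3 - 7*b^2 + 12*b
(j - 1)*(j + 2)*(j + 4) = j^3 + 5*j^2 + 2*j - 8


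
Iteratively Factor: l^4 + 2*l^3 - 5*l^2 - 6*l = (l + 1)*(l^3 + l^2 - 6*l) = (l - 2)*(l + 1)*(l^2 + 3*l) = l*(l - 2)*(l + 1)*(l + 3)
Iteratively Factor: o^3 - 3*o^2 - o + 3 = (o - 1)*(o^2 - 2*o - 3) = (o - 1)*(o + 1)*(o - 3)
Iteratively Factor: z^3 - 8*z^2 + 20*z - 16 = (z - 2)*(z^2 - 6*z + 8) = (z - 2)^2*(z - 4)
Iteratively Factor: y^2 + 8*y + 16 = (y + 4)*(y + 4)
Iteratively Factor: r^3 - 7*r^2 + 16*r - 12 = (r - 2)*(r^2 - 5*r + 6) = (r - 2)^2*(r - 3)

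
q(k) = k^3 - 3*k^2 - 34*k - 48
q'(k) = 3*k^2 - 6*k - 34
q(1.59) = -105.62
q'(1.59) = -35.96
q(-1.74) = -3.19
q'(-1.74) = -14.48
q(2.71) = -142.27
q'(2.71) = -28.23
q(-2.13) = 1.15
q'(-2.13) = -7.61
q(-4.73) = -60.12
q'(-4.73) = 61.50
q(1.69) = -109.20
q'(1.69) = -35.57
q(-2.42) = 2.54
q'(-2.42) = -1.91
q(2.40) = -133.06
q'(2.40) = -31.12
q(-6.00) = -168.00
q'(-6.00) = 110.00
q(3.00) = -150.00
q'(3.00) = -25.00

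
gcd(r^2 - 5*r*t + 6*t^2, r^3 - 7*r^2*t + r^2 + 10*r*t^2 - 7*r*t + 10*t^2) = r - 2*t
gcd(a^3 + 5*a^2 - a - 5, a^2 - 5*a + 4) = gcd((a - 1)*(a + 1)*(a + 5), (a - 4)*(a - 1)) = a - 1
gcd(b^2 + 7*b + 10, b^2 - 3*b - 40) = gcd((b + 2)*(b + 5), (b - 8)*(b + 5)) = b + 5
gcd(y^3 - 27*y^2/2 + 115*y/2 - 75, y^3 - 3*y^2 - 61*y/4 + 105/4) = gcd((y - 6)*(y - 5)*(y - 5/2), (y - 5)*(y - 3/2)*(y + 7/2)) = y - 5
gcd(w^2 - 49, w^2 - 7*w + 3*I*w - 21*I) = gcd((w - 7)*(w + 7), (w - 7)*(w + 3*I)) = w - 7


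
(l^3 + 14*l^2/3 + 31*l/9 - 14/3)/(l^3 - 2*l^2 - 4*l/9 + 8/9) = (3*l^2 + 16*l + 21)/(3*l^2 - 4*l - 4)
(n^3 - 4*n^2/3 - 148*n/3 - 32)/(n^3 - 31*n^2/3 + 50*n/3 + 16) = (n + 6)/(n - 3)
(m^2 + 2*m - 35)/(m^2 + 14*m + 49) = (m - 5)/(m + 7)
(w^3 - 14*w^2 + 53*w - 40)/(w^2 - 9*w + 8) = w - 5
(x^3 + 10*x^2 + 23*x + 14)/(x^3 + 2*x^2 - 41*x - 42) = (x + 2)/(x - 6)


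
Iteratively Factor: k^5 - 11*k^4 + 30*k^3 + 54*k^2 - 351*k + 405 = (k - 3)*(k^4 - 8*k^3 + 6*k^2 + 72*k - 135) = (k - 3)^2*(k^3 - 5*k^2 - 9*k + 45) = (k - 3)^2*(k + 3)*(k^2 - 8*k + 15) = (k - 5)*(k - 3)^2*(k + 3)*(k - 3)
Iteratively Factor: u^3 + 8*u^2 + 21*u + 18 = (u + 3)*(u^2 + 5*u + 6) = (u + 2)*(u + 3)*(u + 3)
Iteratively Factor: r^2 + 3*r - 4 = (r - 1)*(r + 4)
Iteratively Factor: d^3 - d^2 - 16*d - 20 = (d + 2)*(d^2 - 3*d - 10) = (d - 5)*(d + 2)*(d + 2)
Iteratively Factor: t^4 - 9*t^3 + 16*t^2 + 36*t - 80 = (t - 4)*(t^3 - 5*t^2 - 4*t + 20) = (t - 4)*(t + 2)*(t^2 - 7*t + 10) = (t - 4)*(t - 2)*(t + 2)*(t - 5)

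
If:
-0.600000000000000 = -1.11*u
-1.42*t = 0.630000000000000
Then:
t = -0.44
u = 0.54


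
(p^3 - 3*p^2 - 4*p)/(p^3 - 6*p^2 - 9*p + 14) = p*(p^2 - 3*p - 4)/(p^3 - 6*p^2 - 9*p + 14)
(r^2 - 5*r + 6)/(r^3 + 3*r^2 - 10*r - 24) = (r - 2)/(r^2 + 6*r + 8)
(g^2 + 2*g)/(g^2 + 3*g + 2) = g/(g + 1)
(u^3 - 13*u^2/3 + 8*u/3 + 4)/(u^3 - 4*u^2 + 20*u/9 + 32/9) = 3*(u - 3)/(3*u - 8)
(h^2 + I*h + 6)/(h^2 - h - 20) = (h^2 + I*h + 6)/(h^2 - h - 20)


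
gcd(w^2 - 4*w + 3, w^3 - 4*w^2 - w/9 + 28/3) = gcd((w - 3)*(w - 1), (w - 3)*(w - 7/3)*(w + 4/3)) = w - 3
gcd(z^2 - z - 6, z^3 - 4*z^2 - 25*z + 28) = 1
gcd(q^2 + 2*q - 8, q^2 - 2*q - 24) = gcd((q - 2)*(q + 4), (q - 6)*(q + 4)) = q + 4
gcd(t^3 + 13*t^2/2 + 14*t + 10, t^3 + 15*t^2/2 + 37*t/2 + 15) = t^2 + 9*t/2 + 5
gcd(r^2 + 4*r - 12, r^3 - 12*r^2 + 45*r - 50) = r - 2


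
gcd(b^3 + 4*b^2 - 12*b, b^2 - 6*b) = b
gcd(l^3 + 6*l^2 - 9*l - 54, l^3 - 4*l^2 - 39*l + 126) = l^2 + 3*l - 18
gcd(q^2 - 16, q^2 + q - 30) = 1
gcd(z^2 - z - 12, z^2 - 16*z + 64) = 1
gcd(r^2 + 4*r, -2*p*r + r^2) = r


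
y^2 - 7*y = y*(y - 7)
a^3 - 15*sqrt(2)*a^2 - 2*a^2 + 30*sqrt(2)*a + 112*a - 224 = (a - 2)*(a - 8*sqrt(2))*(a - 7*sqrt(2))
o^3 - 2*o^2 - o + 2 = (o - 2)*(o - 1)*(o + 1)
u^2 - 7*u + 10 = (u - 5)*(u - 2)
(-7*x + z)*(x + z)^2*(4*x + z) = -28*x^4 - 59*x^3*z - 33*x^2*z^2 - x*z^3 + z^4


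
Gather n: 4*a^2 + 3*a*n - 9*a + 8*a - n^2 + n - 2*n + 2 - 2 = 4*a^2 - a - n^2 + n*(3*a - 1)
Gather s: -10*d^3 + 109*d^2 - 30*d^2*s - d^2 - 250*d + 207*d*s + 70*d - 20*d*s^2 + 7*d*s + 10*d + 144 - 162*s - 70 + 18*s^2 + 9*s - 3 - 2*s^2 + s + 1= -10*d^3 + 108*d^2 - 170*d + s^2*(16 - 20*d) + s*(-30*d^2 + 214*d - 152) + 72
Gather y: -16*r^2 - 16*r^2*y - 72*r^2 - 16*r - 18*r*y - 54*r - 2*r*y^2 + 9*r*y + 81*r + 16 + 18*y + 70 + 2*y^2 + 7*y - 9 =-88*r^2 + 11*r + y^2*(2 - 2*r) + y*(-16*r^2 - 9*r + 25) + 77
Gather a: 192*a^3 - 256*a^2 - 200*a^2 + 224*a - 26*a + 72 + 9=192*a^3 - 456*a^2 + 198*a + 81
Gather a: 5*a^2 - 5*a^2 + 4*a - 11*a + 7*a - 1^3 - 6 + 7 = 0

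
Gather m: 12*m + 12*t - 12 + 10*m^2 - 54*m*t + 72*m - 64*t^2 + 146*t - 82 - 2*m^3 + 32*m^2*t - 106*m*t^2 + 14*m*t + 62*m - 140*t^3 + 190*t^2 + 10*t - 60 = -2*m^3 + m^2*(32*t + 10) + m*(-106*t^2 - 40*t + 146) - 140*t^3 + 126*t^2 + 168*t - 154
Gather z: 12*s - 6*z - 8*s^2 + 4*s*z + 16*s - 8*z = -8*s^2 + 28*s + z*(4*s - 14)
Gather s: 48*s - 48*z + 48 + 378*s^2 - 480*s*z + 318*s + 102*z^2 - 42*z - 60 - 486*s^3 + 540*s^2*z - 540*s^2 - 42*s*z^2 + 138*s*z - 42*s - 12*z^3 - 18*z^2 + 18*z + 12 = -486*s^3 + s^2*(540*z - 162) + s*(-42*z^2 - 342*z + 324) - 12*z^3 + 84*z^2 - 72*z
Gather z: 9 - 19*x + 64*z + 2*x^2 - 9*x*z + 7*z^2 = 2*x^2 - 19*x + 7*z^2 + z*(64 - 9*x) + 9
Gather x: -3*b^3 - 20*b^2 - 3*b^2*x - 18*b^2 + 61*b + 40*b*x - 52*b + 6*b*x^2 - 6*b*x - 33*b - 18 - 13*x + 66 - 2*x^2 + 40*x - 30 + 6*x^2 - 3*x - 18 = -3*b^3 - 38*b^2 - 24*b + x^2*(6*b + 4) + x*(-3*b^2 + 34*b + 24)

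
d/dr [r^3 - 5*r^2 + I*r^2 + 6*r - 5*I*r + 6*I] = 3*r^2 + 2*r*(-5 + I) + 6 - 5*I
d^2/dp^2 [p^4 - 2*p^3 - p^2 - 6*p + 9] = 12*p^2 - 12*p - 2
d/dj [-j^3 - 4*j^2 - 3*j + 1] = -3*j^2 - 8*j - 3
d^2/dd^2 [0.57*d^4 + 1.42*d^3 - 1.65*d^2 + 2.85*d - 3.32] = 6.84*d^2 + 8.52*d - 3.3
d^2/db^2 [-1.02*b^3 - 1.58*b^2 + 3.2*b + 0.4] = -6.12*b - 3.16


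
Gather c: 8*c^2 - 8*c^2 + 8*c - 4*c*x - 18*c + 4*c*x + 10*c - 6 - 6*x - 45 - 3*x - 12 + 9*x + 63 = 0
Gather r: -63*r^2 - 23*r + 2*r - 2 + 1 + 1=-63*r^2 - 21*r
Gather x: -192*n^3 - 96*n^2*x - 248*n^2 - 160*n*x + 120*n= -192*n^3 - 248*n^2 + 120*n + x*(-96*n^2 - 160*n)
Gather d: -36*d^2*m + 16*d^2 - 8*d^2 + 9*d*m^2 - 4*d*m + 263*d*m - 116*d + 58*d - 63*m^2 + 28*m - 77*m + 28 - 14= d^2*(8 - 36*m) + d*(9*m^2 + 259*m - 58) - 63*m^2 - 49*m + 14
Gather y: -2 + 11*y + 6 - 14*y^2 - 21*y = -14*y^2 - 10*y + 4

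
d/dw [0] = 0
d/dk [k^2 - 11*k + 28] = 2*k - 11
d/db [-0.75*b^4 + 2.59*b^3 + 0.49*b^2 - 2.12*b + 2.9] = -3.0*b^3 + 7.77*b^2 + 0.98*b - 2.12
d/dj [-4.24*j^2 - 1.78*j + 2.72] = -8.48*j - 1.78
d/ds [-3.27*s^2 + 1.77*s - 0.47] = 1.77 - 6.54*s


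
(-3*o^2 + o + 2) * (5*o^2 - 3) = -15*o^4 + 5*o^3 + 19*o^2 - 3*o - 6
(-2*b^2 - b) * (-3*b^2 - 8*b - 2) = 6*b^4 + 19*b^3 + 12*b^2 + 2*b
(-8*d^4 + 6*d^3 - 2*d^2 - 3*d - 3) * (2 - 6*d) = 48*d^5 - 52*d^4 + 24*d^3 + 14*d^2 + 12*d - 6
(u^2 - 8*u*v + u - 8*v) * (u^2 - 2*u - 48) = u^4 - 8*u^3*v - u^3 + 8*u^2*v - 50*u^2 + 400*u*v - 48*u + 384*v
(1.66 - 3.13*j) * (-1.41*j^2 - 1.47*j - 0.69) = 4.4133*j^3 + 2.2605*j^2 - 0.2805*j - 1.1454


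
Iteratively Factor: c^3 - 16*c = (c + 4)*(c^2 - 4*c) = c*(c + 4)*(c - 4)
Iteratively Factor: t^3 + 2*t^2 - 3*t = (t + 3)*(t^2 - t) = (t - 1)*(t + 3)*(t)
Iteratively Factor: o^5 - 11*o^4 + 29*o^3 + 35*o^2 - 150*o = (o - 5)*(o^4 - 6*o^3 - o^2 + 30*o) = (o - 5)*(o - 3)*(o^3 - 3*o^2 - 10*o) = o*(o - 5)*(o - 3)*(o^2 - 3*o - 10) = o*(o - 5)*(o - 3)*(o + 2)*(o - 5)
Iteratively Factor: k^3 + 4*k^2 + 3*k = (k)*(k^2 + 4*k + 3) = k*(k + 1)*(k + 3)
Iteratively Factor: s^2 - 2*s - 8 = (s + 2)*(s - 4)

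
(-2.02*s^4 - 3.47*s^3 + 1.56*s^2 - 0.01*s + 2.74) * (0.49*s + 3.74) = -0.9898*s^5 - 9.2551*s^4 - 12.2134*s^3 + 5.8295*s^2 + 1.3052*s + 10.2476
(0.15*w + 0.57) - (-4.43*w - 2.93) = 4.58*w + 3.5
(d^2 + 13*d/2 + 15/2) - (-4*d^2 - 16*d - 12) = 5*d^2 + 45*d/2 + 39/2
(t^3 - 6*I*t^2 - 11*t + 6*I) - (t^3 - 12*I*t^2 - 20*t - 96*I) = 6*I*t^2 + 9*t + 102*I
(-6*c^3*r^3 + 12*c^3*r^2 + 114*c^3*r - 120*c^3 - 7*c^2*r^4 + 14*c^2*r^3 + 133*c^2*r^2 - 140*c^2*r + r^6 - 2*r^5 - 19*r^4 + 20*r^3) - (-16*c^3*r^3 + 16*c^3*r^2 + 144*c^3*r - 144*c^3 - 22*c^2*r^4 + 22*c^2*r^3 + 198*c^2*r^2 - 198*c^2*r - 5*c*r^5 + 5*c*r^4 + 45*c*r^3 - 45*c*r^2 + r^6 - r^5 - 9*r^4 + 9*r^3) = 10*c^3*r^3 - 4*c^3*r^2 - 30*c^3*r + 24*c^3 + 15*c^2*r^4 - 8*c^2*r^3 - 65*c^2*r^2 + 58*c^2*r + 5*c*r^5 - 5*c*r^4 - 45*c*r^3 + 45*c*r^2 - r^5 - 10*r^4 + 11*r^3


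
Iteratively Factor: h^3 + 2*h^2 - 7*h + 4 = (h - 1)*(h^2 + 3*h - 4) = (h - 1)*(h + 4)*(h - 1)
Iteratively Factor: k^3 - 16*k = (k - 4)*(k^2 + 4*k) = (k - 4)*(k + 4)*(k)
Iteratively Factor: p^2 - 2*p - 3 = (p - 3)*(p + 1)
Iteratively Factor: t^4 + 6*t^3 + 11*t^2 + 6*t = (t)*(t^3 + 6*t^2 + 11*t + 6) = t*(t + 1)*(t^2 + 5*t + 6) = t*(t + 1)*(t + 3)*(t + 2)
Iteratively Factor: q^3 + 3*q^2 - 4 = (q + 2)*(q^2 + q - 2) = (q + 2)^2*(q - 1)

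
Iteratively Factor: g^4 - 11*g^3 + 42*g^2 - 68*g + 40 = (g - 2)*(g^3 - 9*g^2 + 24*g - 20) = (g - 2)^2*(g^2 - 7*g + 10) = (g - 5)*(g - 2)^2*(g - 2)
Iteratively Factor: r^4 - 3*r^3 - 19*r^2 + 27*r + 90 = (r - 5)*(r^3 + 2*r^2 - 9*r - 18) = (r - 5)*(r + 2)*(r^2 - 9) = (r - 5)*(r + 2)*(r + 3)*(r - 3)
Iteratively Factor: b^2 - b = (b)*(b - 1)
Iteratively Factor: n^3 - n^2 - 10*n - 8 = (n - 4)*(n^2 + 3*n + 2) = (n - 4)*(n + 2)*(n + 1)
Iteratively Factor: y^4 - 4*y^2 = (y)*(y^3 - 4*y) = y^2*(y^2 - 4) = y^2*(y + 2)*(y - 2)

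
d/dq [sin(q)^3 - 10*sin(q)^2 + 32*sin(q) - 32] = (3*sin(q)^2 - 20*sin(q) + 32)*cos(q)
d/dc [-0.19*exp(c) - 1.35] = -0.19*exp(c)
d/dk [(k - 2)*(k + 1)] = 2*k - 1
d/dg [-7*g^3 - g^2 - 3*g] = -21*g^2 - 2*g - 3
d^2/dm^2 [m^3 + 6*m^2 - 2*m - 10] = 6*m + 12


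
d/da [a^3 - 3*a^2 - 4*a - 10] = 3*a^2 - 6*a - 4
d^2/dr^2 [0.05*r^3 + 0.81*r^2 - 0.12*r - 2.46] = 0.3*r + 1.62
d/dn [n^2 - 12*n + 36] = 2*n - 12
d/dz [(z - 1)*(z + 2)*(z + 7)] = 3*z^2 + 16*z + 5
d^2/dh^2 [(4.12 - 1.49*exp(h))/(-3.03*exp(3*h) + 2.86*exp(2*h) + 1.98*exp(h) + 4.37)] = (54.718164*exp(6*h) - 379.163898*exp(5*h) + 440.678084*exp(4*h) + 162.677783*exp(3*h) - 672.706104*exp(2*h) + 176.925914*exp(h) + 64.103093)*exp(h)/(27.818127*exp(9*h) - 78.772122*exp(8*h) + 19.818018*exp(7*h) - 40.805551*exp(6*h) + 214.266888*exp(5*h) + 16.43268*exp(4*h) + 17.349813*exp(3*h) - 215.247846*exp(2*h) - 113.435586*exp(h) - 83.453453)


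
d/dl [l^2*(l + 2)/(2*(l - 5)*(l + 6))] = l*(l^3 + 2*l^2 - 88*l - 120)/(2*(l^4 + 2*l^3 - 59*l^2 - 60*l + 900))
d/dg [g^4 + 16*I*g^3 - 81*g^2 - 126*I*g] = 4*g^3 + 48*I*g^2 - 162*g - 126*I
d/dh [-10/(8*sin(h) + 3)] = 80*cos(h)/(8*sin(h) + 3)^2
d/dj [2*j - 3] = 2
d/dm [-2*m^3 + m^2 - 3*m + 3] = -6*m^2 + 2*m - 3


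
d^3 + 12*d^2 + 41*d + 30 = (d + 1)*(d + 5)*(d + 6)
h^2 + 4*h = h*(h + 4)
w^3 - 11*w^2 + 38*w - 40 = (w - 5)*(w - 4)*(w - 2)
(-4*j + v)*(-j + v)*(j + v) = 4*j^3 - j^2*v - 4*j*v^2 + v^3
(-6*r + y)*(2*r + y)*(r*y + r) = -12*r^3*y - 12*r^3 - 4*r^2*y^2 - 4*r^2*y + r*y^3 + r*y^2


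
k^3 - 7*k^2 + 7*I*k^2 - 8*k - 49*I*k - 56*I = (k - 8)*(k + 1)*(k + 7*I)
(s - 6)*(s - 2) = s^2 - 8*s + 12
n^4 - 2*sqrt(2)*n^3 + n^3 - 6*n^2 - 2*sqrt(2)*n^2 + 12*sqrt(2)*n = n*(n - 2)*(n + 3)*(n - 2*sqrt(2))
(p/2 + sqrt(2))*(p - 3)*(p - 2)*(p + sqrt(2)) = p^4/2 - 5*p^3/2 + 3*sqrt(2)*p^3/2 - 15*sqrt(2)*p^2/2 + 5*p^2 - 10*p + 9*sqrt(2)*p + 12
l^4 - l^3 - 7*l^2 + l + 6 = (l - 3)*(l - 1)*(l + 1)*(l + 2)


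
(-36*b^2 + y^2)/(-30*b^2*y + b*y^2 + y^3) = (-6*b + y)/(y*(-5*b + y))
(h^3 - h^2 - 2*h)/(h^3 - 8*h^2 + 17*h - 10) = h*(h + 1)/(h^2 - 6*h + 5)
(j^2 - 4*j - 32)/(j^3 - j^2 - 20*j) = (j - 8)/(j*(j - 5))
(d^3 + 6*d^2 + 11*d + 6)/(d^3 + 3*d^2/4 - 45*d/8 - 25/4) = 8*(d^2 + 4*d + 3)/(8*d^2 - 10*d - 25)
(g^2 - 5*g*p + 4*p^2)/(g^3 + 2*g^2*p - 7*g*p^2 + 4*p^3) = (-g + 4*p)/(-g^2 - 3*g*p + 4*p^2)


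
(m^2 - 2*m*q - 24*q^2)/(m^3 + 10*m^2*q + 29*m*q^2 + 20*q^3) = (m - 6*q)/(m^2 + 6*m*q + 5*q^2)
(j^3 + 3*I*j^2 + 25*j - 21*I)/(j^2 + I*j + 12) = (j^2 + 6*I*j + 7)/(j + 4*I)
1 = 1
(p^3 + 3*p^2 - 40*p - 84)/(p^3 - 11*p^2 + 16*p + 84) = (p + 7)/(p - 7)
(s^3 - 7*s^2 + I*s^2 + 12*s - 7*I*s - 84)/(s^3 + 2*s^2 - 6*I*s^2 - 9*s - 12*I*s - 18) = (s^2 + s*(-7 + 4*I) - 28*I)/(s^2 + s*(2 - 3*I) - 6*I)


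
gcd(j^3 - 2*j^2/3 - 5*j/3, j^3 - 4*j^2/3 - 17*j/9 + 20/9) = j - 5/3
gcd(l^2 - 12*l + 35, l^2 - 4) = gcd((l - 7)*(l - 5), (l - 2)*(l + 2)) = 1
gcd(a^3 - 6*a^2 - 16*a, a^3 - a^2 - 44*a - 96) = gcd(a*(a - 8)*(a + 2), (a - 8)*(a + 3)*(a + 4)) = a - 8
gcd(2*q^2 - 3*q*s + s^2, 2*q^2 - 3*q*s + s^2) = 2*q^2 - 3*q*s + s^2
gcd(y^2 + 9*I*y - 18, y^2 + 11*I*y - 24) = y + 3*I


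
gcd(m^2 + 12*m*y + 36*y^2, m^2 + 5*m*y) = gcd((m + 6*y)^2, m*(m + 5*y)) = 1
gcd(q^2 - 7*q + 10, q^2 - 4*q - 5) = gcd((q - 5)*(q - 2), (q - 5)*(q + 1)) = q - 5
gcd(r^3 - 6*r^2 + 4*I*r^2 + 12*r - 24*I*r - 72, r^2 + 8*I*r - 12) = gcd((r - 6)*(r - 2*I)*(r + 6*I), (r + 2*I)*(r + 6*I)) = r + 6*I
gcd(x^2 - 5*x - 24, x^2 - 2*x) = 1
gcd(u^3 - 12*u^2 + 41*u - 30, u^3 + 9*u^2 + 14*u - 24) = u - 1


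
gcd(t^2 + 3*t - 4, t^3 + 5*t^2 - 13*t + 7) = t - 1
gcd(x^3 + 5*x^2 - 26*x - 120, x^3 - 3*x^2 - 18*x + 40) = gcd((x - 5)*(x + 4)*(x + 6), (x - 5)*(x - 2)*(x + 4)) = x^2 - x - 20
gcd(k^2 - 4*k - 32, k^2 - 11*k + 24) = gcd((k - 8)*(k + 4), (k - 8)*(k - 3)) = k - 8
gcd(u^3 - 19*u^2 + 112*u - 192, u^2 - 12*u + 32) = u - 8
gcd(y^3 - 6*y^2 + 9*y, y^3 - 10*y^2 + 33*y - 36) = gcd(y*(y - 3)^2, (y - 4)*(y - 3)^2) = y^2 - 6*y + 9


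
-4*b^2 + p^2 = (-2*b + p)*(2*b + p)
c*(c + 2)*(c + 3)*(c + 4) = c^4 + 9*c^3 + 26*c^2 + 24*c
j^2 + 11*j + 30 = (j + 5)*(j + 6)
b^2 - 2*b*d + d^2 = (-b + d)^2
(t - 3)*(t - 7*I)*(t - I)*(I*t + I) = I*t^4 + 8*t^3 - 2*I*t^3 - 16*t^2 - 10*I*t^2 - 24*t + 14*I*t + 21*I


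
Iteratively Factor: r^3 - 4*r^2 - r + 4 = (r - 4)*(r^2 - 1) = (r - 4)*(r - 1)*(r + 1)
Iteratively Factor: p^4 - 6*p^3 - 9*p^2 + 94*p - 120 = (p - 3)*(p^3 - 3*p^2 - 18*p + 40) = (p - 5)*(p - 3)*(p^2 + 2*p - 8) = (p - 5)*(p - 3)*(p + 4)*(p - 2)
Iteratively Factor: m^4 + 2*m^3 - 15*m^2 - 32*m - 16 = (m + 4)*(m^3 - 2*m^2 - 7*m - 4) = (m + 1)*(m + 4)*(m^2 - 3*m - 4) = (m - 4)*(m + 1)*(m + 4)*(m + 1)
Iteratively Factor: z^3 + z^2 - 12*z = (z + 4)*(z^2 - 3*z) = z*(z + 4)*(z - 3)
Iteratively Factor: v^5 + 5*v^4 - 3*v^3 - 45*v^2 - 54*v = (v + 3)*(v^4 + 2*v^3 - 9*v^2 - 18*v) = (v + 2)*(v + 3)*(v^3 - 9*v) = v*(v + 2)*(v + 3)*(v^2 - 9) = v*(v - 3)*(v + 2)*(v + 3)*(v + 3)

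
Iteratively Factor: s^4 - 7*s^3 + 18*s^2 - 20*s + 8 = (s - 2)*(s^3 - 5*s^2 + 8*s - 4) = (s - 2)^2*(s^2 - 3*s + 2) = (s - 2)^3*(s - 1)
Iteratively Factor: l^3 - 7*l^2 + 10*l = (l)*(l^2 - 7*l + 10) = l*(l - 5)*(l - 2)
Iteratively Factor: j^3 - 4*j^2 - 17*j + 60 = (j - 5)*(j^2 + j - 12) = (j - 5)*(j - 3)*(j + 4)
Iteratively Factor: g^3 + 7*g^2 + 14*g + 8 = (g + 1)*(g^2 + 6*g + 8) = (g + 1)*(g + 2)*(g + 4)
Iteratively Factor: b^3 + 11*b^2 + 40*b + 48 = (b + 4)*(b^2 + 7*b + 12) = (b + 3)*(b + 4)*(b + 4)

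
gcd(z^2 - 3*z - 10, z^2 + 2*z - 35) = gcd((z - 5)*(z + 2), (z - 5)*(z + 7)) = z - 5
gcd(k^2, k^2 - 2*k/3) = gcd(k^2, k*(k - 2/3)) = k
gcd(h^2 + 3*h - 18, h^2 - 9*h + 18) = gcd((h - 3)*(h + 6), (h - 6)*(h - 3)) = h - 3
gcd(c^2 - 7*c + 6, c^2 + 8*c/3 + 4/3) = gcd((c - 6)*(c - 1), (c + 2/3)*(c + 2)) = 1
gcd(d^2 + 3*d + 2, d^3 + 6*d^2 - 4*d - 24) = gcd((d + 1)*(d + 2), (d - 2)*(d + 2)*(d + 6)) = d + 2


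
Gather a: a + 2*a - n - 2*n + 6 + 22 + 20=3*a - 3*n + 48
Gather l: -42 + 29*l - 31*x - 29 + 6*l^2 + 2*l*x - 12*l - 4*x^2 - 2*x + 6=6*l^2 + l*(2*x + 17) - 4*x^2 - 33*x - 65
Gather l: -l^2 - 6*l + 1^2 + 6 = -l^2 - 6*l + 7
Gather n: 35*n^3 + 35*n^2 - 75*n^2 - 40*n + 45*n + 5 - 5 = 35*n^3 - 40*n^2 + 5*n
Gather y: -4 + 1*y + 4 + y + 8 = 2*y + 8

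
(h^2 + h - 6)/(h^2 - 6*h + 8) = (h + 3)/(h - 4)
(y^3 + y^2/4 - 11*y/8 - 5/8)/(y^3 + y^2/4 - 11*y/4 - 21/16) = 2*(4*y^2 - y - 5)/(8*y^2 - 2*y - 21)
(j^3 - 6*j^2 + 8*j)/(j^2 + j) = (j^2 - 6*j + 8)/(j + 1)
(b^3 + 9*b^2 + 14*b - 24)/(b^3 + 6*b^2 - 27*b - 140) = (b^2 + 5*b - 6)/(b^2 + 2*b - 35)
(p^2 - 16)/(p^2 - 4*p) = (p + 4)/p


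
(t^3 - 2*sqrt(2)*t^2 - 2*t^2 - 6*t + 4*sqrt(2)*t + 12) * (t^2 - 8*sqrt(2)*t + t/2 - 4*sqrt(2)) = t^5 - 10*sqrt(2)*t^4 - 3*t^4/2 + 15*sqrt(2)*t^3 + 25*t^3 - 39*t^2 + 58*sqrt(2)*t^2 - 72*sqrt(2)*t - 26*t - 48*sqrt(2)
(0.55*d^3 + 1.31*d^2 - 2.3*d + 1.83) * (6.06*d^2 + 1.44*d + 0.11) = 3.333*d^5 + 8.7306*d^4 - 11.9911*d^3 + 7.9219*d^2 + 2.3822*d + 0.2013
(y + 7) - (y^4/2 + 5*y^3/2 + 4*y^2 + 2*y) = -y^4/2 - 5*y^3/2 - 4*y^2 - y + 7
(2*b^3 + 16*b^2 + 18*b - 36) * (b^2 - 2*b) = 2*b^5 + 12*b^4 - 14*b^3 - 72*b^2 + 72*b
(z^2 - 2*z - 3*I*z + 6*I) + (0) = z^2 - 2*z - 3*I*z + 6*I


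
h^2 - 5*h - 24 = (h - 8)*(h + 3)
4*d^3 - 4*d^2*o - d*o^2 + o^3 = (-2*d + o)*(-d + o)*(2*d + o)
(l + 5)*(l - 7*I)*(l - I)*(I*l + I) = I*l^4 + 8*l^3 + 6*I*l^3 + 48*l^2 - 2*I*l^2 + 40*l - 42*I*l - 35*I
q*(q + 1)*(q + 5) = q^3 + 6*q^2 + 5*q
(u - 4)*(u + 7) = u^2 + 3*u - 28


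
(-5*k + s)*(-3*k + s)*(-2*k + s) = -30*k^3 + 31*k^2*s - 10*k*s^2 + s^3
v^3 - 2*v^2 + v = v*(v - 1)^2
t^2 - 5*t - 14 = (t - 7)*(t + 2)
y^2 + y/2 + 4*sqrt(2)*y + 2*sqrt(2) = (y + 1/2)*(y + 4*sqrt(2))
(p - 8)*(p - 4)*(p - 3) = p^3 - 15*p^2 + 68*p - 96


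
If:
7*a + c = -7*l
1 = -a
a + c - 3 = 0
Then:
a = -1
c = 4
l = 3/7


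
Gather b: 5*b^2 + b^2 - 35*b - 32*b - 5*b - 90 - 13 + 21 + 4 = 6*b^2 - 72*b - 78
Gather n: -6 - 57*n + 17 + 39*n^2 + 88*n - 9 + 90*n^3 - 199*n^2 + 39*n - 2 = 90*n^3 - 160*n^2 + 70*n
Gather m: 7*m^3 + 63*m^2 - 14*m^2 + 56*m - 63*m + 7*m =7*m^3 + 49*m^2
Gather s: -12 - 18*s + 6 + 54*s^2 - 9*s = 54*s^2 - 27*s - 6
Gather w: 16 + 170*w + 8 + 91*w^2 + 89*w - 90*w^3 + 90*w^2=-90*w^3 + 181*w^2 + 259*w + 24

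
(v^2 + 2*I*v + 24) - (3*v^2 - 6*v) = -2*v^2 + 6*v + 2*I*v + 24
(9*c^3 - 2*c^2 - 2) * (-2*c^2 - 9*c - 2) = -18*c^5 - 77*c^4 + 8*c^2 + 18*c + 4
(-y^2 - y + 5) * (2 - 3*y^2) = 3*y^4 + 3*y^3 - 17*y^2 - 2*y + 10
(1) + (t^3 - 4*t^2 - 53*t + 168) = t^3 - 4*t^2 - 53*t + 169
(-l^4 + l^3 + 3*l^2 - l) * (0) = 0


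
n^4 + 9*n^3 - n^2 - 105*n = n*(n - 3)*(n + 5)*(n + 7)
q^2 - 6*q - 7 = (q - 7)*(q + 1)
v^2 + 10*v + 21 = (v + 3)*(v + 7)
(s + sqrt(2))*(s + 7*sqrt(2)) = s^2 + 8*sqrt(2)*s + 14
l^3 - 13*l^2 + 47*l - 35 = (l - 7)*(l - 5)*(l - 1)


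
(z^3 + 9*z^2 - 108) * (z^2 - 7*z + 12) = z^5 + 2*z^4 - 51*z^3 + 756*z - 1296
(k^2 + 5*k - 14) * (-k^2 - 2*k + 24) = -k^4 - 7*k^3 + 28*k^2 + 148*k - 336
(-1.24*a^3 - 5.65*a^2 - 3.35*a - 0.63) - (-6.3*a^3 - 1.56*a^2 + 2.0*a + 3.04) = 5.06*a^3 - 4.09*a^2 - 5.35*a - 3.67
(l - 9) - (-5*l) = 6*l - 9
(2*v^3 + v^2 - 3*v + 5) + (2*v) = 2*v^3 + v^2 - v + 5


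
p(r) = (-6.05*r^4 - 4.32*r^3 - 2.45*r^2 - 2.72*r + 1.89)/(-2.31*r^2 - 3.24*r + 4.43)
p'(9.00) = 45.44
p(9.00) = 203.29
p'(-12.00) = -64.50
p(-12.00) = 408.90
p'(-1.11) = 3.93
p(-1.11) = -0.27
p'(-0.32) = -0.16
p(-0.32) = 0.49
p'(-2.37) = 1127.84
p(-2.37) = 160.22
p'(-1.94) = 145.33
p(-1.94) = -27.80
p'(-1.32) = 8.81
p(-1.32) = -1.54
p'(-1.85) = 83.40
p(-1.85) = -17.86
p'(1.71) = 6.62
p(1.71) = 10.59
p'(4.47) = 21.87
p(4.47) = 50.89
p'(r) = (4.62*r + 3.24)*(-6.05*r^4 - 4.32*r^3 - 2.45*r^2 - 2.72*r + 1.89)/(-2.31*r^2 - 3.24*r + 4.43)^2 + (-24.2*r^3 - 12.96*r^2 - 4.9*r - 2.72)/(-2.31*r^2 - 3.24*r + 4.43)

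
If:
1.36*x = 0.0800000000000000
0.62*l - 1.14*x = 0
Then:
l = 0.11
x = 0.06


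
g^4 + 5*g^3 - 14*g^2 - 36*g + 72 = (g - 2)^2*(g + 3)*(g + 6)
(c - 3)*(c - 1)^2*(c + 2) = c^4 - 3*c^3 - 3*c^2 + 11*c - 6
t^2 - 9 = (t - 3)*(t + 3)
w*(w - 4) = w^2 - 4*w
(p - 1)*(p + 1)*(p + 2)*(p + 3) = p^4 + 5*p^3 + 5*p^2 - 5*p - 6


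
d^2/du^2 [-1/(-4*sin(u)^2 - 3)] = 8*(-8*sin(u)^4 + 18*sin(u)^2 - 3)/(4*sin(u)^2 + 3)^3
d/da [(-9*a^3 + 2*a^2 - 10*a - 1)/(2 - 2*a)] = (18*a^3 - 29*a^2 + 4*a - 11)/(2*(a^2 - 2*a + 1))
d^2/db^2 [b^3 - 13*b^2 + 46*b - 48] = 6*b - 26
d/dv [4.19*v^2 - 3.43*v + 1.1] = 8.38*v - 3.43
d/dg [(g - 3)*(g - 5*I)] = 2*g - 3 - 5*I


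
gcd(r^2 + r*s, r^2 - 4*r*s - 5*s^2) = r + s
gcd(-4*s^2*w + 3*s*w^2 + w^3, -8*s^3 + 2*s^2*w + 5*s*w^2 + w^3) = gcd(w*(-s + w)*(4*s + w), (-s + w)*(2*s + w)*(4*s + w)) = 4*s^2 - 3*s*w - w^2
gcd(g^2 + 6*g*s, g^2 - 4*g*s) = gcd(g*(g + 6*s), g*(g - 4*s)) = g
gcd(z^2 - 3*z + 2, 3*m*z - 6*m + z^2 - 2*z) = z - 2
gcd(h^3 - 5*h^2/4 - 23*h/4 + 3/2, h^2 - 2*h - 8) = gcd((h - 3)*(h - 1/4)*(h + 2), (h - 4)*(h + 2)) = h + 2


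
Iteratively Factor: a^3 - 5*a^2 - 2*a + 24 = (a + 2)*(a^2 - 7*a + 12) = (a - 3)*(a + 2)*(a - 4)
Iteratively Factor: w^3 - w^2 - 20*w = (w + 4)*(w^2 - 5*w) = w*(w + 4)*(w - 5)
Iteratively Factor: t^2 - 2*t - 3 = (t - 3)*(t + 1)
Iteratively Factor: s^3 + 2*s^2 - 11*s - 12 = (s + 1)*(s^2 + s - 12) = (s - 3)*(s + 1)*(s + 4)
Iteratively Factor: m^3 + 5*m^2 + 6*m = (m + 3)*(m^2 + 2*m) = (m + 2)*(m + 3)*(m)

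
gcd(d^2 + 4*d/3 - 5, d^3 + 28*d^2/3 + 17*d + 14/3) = 1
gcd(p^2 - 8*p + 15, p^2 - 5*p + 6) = p - 3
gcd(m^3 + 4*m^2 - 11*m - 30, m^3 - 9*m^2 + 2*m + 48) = m^2 - m - 6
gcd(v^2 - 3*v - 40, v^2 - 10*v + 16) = v - 8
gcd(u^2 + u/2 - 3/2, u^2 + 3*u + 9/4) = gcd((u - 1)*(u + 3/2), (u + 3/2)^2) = u + 3/2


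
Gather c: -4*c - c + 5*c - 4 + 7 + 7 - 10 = 0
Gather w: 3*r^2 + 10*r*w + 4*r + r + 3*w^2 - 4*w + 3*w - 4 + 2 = 3*r^2 + 5*r + 3*w^2 + w*(10*r - 1) - 2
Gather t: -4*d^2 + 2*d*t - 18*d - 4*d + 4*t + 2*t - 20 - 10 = -4*d^2 - 22*d + t*(2*d + 6) - 30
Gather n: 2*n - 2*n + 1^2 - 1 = 0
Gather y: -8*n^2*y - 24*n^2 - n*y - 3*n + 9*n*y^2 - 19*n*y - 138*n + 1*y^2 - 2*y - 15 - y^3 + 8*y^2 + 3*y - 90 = -24*n^2 - 141*n - y^3 + y^2*(9*n + 9) + y*(-8*n^2 - 20*n + 1) - 105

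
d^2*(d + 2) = d^3 + 2*d^2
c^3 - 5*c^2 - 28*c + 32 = (c - 8)*(c - 1)*(c + 4)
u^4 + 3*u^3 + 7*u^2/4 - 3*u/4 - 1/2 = (u - 1/2)*(u + 1/2)*(u + 1)*(u + 2)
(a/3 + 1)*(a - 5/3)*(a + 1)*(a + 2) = a^4/3 + 13*a^3/9 + a^2/3 - 37*a/9 - 10/3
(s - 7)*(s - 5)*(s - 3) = s^3 - 15*s^2 + 71*s - 105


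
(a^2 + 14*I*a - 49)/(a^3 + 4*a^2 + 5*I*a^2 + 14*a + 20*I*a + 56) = (a + 7*I)/(a^2 + 2*a*(2 - I) - 8*I)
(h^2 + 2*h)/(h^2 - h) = (h + 2)/(h - 1)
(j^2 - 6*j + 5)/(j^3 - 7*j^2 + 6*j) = (j - 5)/(j*(j - 6))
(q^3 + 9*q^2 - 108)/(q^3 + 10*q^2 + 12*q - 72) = (q - 3)/(q - 2)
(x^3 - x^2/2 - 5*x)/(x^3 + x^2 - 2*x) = (x - 5/2)/(x - 1)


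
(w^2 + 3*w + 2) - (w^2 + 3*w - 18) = 20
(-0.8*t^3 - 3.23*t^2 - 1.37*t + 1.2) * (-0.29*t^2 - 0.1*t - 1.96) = 0.232*t^5 + 1.0167*t^4 + 2.2883*t^3 + 6.1198*t^2 + 2.5652*t - 2.352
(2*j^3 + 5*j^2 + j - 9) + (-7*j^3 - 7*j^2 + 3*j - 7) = -5*j^3 - 2*j^2 + 4*j - 16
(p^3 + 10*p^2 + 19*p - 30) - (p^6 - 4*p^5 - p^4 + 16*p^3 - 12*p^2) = -p^6 + 4*p^5 + p^4 - 15*p^3 + 22*p^2 + 19*p - 30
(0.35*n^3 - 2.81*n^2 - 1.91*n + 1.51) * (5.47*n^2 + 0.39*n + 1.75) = 1.9145*n^5 - 15.2342*n^4 - 10.9311*n^3 + 2.5973*n^2 - 2.7536*n + 2.6425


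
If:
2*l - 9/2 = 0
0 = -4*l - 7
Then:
No Solution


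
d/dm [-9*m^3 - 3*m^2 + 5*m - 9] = -27*m^2 - 6*m + 5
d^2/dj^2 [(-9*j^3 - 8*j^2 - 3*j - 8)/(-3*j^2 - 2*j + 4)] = 2*(123*j^3 + 288*j^2 + 684*j + 280)/(27*j^6 + 54*j^5 - 72*j^4 - 136*j^3 + 96*j^2 + 96*j - 64)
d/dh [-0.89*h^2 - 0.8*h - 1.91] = -1.78*h - 0.8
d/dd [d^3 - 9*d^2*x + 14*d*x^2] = 3*d^2 - 18*d*x + 14*x^2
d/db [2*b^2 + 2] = 4*b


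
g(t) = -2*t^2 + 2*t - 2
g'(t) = 2 - 4*t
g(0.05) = -1.90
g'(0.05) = 1.80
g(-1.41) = -8.80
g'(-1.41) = 7.64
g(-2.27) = -16.85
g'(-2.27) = 11.08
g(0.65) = -1.54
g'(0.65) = -0.60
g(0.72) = -1.60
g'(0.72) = -0.88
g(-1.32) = -8.12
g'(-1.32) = 7.28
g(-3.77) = -37.97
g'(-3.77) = 17.08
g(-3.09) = -27.28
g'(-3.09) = 14.36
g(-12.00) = -314.00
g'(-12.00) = 50.00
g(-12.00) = -314.00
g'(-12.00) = 50.00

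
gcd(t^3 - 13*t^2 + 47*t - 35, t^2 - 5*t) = t - 5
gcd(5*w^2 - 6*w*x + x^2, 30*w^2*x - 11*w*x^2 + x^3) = -5*w + x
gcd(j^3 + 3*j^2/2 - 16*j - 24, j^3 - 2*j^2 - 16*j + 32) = j^2 - 16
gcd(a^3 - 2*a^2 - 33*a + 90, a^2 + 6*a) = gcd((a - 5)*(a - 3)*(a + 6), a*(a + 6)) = a + 6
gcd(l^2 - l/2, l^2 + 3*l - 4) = 1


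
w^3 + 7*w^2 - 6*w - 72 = (w - 3)*(w + 4)*(w + 6)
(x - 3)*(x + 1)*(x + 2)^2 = x^4 + 2*x^3 - 7*x^2 - 20*x - 12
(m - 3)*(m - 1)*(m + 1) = m^3 - 3*m^2 - m + 3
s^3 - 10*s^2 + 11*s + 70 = (s - 7)*(s - 5)*(s + 2)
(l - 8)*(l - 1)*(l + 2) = l^3 - 7*l^2 - 10*l + 16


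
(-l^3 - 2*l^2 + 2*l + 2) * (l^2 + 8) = -l^5 - 2*l^4 - 6*l^3 - 14*l^2 + 16*l + 16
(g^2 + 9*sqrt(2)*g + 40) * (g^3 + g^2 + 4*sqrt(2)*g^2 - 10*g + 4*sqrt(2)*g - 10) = g^5 + g^4 + 13*sqrt(2)*g^4 + 13*sqrt(2)*g^3 + 102*g^3 + 70*sqrt(2)*g^2 + 102*g^2 - 400*g + 70*sqrt(2)*g - 400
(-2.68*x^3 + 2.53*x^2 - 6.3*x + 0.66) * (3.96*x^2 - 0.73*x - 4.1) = -10.6128*x^5 + 11.9752*x^4 - 15.8069*x^3 - 3.1604*x^2 + 25.3482*x - 2.706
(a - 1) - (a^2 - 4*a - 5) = -a^2 + 5*a + 4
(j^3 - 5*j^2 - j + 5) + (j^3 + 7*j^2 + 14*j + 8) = 2*j^3 + 2*j^2 + 13*j + 13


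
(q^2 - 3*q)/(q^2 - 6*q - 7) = q*(3 - q)/(-q^2 + 6*q + 7)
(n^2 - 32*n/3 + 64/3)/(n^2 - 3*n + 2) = (3*n^2 - 32*n + 64)/(3*(n^2 - 3*n + 2))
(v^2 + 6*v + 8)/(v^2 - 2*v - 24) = (v + 2)/(v - 6)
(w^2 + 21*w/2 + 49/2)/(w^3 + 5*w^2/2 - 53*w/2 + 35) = (2*w + 7)/(2*w^2 - 9*w + 10)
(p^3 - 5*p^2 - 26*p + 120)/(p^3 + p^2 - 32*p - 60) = (p - 4)/(p + 2)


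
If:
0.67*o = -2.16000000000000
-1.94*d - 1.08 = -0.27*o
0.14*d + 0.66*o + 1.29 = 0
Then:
No Solution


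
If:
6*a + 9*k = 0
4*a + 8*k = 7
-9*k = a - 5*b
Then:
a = -21/4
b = 21/4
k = 7/2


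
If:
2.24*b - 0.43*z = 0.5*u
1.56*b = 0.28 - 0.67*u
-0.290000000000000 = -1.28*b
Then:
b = 0.23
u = -0.11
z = 1.31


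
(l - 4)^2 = l^2 - 8*l + 16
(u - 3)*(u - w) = u^2 - u*w - 3*u + 3*w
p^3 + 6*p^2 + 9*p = p*(p + 3)^2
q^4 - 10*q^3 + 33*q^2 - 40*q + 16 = (q - 4)^2*(q - 1)^2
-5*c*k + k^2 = k*(-5*c + k)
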